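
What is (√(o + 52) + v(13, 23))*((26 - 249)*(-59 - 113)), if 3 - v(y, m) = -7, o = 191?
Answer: 383560 + 345204*√3 ≈ 9.8147e+5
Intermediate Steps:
v(y, m) = 10 (v(y, m) = 3 - 1*(-7) = 3 + 7 = 10)
(√(o + 52) + v(13, 23))*((26 - 249)*(-59 - 113)) = (√(191 + 52) + 10)*((26 - 249)*(-59 - 113)) = (√243 + 10)*(-223*(-172)) = (9*√3 + 10)*38356 = (10 + 9*√3)*38356 = 383560 + 345204*√3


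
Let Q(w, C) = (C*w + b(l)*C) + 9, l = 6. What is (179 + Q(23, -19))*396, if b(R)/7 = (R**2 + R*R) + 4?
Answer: -4101372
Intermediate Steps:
b(R) = 28 + 14*R**2 (b(R) = 7*((R**2 + R*R) + 4) = 7*((R**2 + R**2) + 4) = 7*(2*R**2 + 4) = 7*(4 + 2*R**2) = 28 + 14*R**2)
Q(w, C) = 9 + 532*C + C*w (Q(w, C) = (C*w + (28 + 14*6**2)*C) + 9 = (C*w + (28 + 14*36)*C) + 9 = (C*w + (28 + 504)*C) + 9 = (C*w + 532*C) + 9 = (532*C + C*w) + 9 = 9 + 532*C + C*w)
(179 + Q(23, -19))*396 = (179 + (9 + 532*(-19) - 19*23))*396 = (179 + (9 - 10108 - 437))*396 = (179 - 10536)*396 = -10357*396 = -4101372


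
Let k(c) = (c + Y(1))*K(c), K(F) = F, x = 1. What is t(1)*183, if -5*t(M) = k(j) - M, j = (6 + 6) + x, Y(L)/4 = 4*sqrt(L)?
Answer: -68808/5 ≈ -13762.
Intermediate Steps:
Y(L) = 16*sqrt(L) (Y(L) = 4*(4*sqrt(L)) = 16*sqrt(L))
j = 13 (j = (6 + 6) + 1 = 12 + 1 = 13)
k(c) = c*(16 + c) (k(c) = (c + 16*sqrt(1))*c = (c + 16*1)*c = (c + 16)*c = (16 + c)*c = c*(16 + c))
t(M) = -377/5 + M/5 (t(M) = -(13*(16 + 13) - M)/5 = -(13*29 - M)/5 = -(377 - M)/5 = -377/5 + M/5)
t(1)*183 = (-377/5 + (1/5)*1)*183 = (-377/5 + 1/5)*183 = -376/5*183 = -68808/5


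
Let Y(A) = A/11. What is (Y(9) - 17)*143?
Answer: -2314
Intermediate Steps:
Y(A) = A/11 (Y(A) = A*(1/11) = A/11)
(Y(9) - 17)*143 = ((1/11)*9 - 17)*143 = (9/11 - 17)*143 = -178/11*143 = -2314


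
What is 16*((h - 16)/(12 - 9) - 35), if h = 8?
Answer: -1808/3 ≈ -602.67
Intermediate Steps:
16*((h - 16)/(12 - 9) - 35) = 16*((8 - 16)/(12 - 9) - 35) = 16*(-8/3 - 35) = 16*(-113/3) = -1808/3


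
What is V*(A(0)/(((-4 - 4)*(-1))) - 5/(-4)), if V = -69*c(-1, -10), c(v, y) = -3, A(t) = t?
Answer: 1035/4 ≈ 258.75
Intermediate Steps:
V = 207 (V = -69*(-3) = 207)
V*(A(0)/(((-4 - 4)*(-1))) - 5/(-4)) = 207*(0/(((-4 - 4)*(-1))) - 5/(-4)) = 207*(0/((-8*(-1))) - 5*(-1/4)) = 207*(0/8 + 5/4) = 207*(0*(1/8) + 5/4) = 207*(0 + 5/4) = 207*(5/4) = 1035/4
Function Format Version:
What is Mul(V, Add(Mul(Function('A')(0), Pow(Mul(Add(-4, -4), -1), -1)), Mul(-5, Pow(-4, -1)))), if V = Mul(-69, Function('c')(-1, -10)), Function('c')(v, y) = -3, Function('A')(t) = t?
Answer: Rational(1035, 4) ≈ 258.75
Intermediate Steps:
V = 207 (V = Mul(-69, -3) = 207)
Mul(V, Add(Mul(Function('A')(0), Pow(Mul(Add(-4, -4), -1), -1)), Mul(-5, Pow(-4, -1)))) = Mul(207, Add(Mul(0, Pow(Mul(Add(-4, -4), -1), -1)), Mul(-5, Pow(-4, -1)))) = Mul(207, Add(Mul(0, Pow(Mul(-8, -1), -1)), Mul(-5, Rational(-1, 4)))) = Mul(207, Add(Mul(0, Pow(8, -1)), Rational(5, 4))) = Mul(207, Add(Mul(0, Rational(1, 8)), Rational(5, 4))) = Mul(207, Add(0, Rational(5, 4))) = Mul(207, Rational(5, 4)) = Rational(1035, 4)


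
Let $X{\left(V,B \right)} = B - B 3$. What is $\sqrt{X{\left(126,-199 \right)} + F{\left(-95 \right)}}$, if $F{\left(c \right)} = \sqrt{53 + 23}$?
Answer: $\sqrt{398 + 2 \sqrt{19}} \approx 20.167$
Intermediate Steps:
$F{\left(c \right)} = 2 \sqrt{19}$ ($F{\left(c \right)} = \sqrt{76} = 2 \sqrt{19}$)
$X{\left(V,B \right)} = - 2 B$ ($X{\left(V,B \right)} = B - 3 B = - 2 B$)
$\sqrt{X{\left(126,-199 \right)} + F{\left(-95 \right)}} = \sqrt{\left(-2\right) \left(-199\right) + 2 \sqrt{19}} = \sqrt{398 + 2 \sqrt{19}}$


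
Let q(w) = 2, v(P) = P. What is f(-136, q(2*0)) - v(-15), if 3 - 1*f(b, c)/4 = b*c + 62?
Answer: 867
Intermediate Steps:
f(b, c) = -236 - 4*b*c (f(b, c) = 12 - 4*(b*c + 62) = 12 - 4*(62 + b*c) = 12 + (-248 - 4*b*c) = -236 - 4*b*c)
f(-136, q(2*0)) - v(-15) = (-236 - 4*(-136)*2) - 1*(-15) = (-236 + 1088) + 15 = 852 + 15 = 867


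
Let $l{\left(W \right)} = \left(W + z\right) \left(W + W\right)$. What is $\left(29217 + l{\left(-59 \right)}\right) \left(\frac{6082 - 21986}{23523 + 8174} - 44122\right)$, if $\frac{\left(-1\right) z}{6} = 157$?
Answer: $- \frac{206055502450230}{31697} \approx -6.5008 \cdot 10^{9}$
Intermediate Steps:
$z = -942$ ($z = \left(-6\right) 157 = -942$)
$l{\left(W \right)} = 2 W \left(-942 + W\right)$ ($l{\left(W \right)} = \left(W - 942\right) \left(W + W\right) = \left(-942 + W\right) 2 W = 2 W \left(-942 + W\right)$)
$\left(29217 + l{\left(-59 \right)}\right) \left(\frac{6082 - 21986}{23523 + 8174} - 44122\right) = \left(29217 + 2 \left(-59\right) \left(-942 - 59\right)\right) \left(\frac{6082 - 21986}{23523 + 8174} - 44122\right) = \left(29217 + 2 \left(-59\right) \left(-1001\right)\right) \left(- \frac{15904}{31697} - 44122\right) = \left(29217 + 118118\right) \left(\left(-15904\right) \frac{1}{31697} - 44122\right) = 147335 \left(- \frac{15904}{31697} - 44122\right) = 147335 \left(- \frac{1398550938}{31697}\right) = - \frac{206055502450230}{31697}$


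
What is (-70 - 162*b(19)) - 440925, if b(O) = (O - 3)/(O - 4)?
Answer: -2205839/5 ≈ -4.4117e+5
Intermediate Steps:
b(O) = (-3 + O)/(-4 + O)
(-70 - 162*b(19)) - 440925 = (-70 - 162*(-3 + 19)/(-4 + 19)) - 440925 = (-70 - 162*16/15) - 440925 = (-70 - 864/5) - 440925 = -1214/5 - 440925 = -2205839/5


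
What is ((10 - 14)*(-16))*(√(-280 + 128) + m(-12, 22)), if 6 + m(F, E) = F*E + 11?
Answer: -16576 + 128*I*√38 ≈ -16576.0 + 789.04*I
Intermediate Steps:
m(F, E) = 5 + E*F (m(F, E) = -6 + (F*E + 11) = -6 + (E*F + 11) = -6 + (11 + E*F) = 5 + E*F)
((10 - 14)*(-16))*(√(-280 + 128) + m(-12, 22)) = ((10 - 14)*(-16))*(√(-280 + 128) + (5 + 22*(-12))) = (-4*(-16))*(√(-152) + (5 - 264)) = 64*(2*I*√38 - 259) = 64*(-259 + 2*I*√38) = -16576 + 128*I*√38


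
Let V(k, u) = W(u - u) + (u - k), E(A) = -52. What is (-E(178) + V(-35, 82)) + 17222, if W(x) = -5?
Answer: 17386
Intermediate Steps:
V(k, u) = -5 + u - k (V(k, u) = -5 + (u - k) = -5 + u - k)
(-E(178) + V(-35, 82)) + 17222 = (-1*(-52) + (-5 + 82 - 1*(-35))) + 17222 = (52 + (-5 + 82 + 35)) + 17222 = (52 + 112) + 17222 = 164 + 17222 = 17386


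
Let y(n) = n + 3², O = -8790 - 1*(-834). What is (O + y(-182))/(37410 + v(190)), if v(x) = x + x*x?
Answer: -739/6700 ≈ -0.11030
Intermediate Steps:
O = -7956 (O = -8790 + 834 = -7956)
v(x) = x + x²
y(n) = 9 + n (y(n) = n + 9 = 9 + n)
(O + y(-182))/(37410 + v(190)) = (-7956 + (9 - 182))/(37410 + 190*(1 + 190)) = (-7956 - 173)/(37410 + 190*191) = -8129/(37410 + 36290) = -8129/73700 = -8129*1/73700 = -739/6700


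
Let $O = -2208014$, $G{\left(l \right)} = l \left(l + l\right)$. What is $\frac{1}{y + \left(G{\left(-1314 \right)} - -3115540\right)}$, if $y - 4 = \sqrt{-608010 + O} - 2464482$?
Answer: $\frac{2052127}{8422451856270} - \frac{i \sqrt{704006}}{8422451856270} \approx 2.4365 \cdot 10^{-7} - 9.9621 \cdot 10^{-11} i$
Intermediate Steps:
$G{\left(l \right)} = 2 l^{2}$ ($G{\left(l \right)} = l 2 l = 2 l^{2}$)
$y = -2464478 + 2 i \sqrt{704006}$ ($y = 4 + \left(\sqrt{-608010 - 2208014} - 2464482\right) = 4 - \left(2464482 - \sqrt{-2816024}\right) = 4 - \left(2464482 - 2 i \sqrt{704006}\right) = -2464478 + 2 i \sqrt{704006} \approx -2.4645 \cdot 10^{6} + 1678.1 i$)
$\frac{1}{y + \left(G{\left(-1314 \right)} - -3115540\right)} = \frac{1}{\left(-2464478 + 2 i \sqrt{704006}\right) + \left(2 \left(-1314\right)^{2} - -3115540\right)} = \frac{1}{\left(-2464478 + 2 i \sqrt{704006}\right) + \left(2 \cdot 1726596 + 3115540\right)} = \frac{1}{\left(-2464478 + 2 i \sqrt{704006}\right) + \left(3453192 + 3115540\right)} = \frac{1}{\left(-2464478 + 2 i \sqrt{704006}\right) + 6568732} = \frac{1}{4104254 + 2 i \sqrt{704006}}$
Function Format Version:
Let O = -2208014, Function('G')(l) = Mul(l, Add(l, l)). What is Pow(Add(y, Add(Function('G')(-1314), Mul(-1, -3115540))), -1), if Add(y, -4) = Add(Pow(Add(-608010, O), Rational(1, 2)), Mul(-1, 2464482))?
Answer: Add(Rational(2052127, 8422451856270), Mul(Rational(-1, 8422451856270), I, Pow(704006, Rational(1, 2)))) ≈ Add(2.4365e-7, Mul(-9.9621e-11, I))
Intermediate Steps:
Function('G')(l) = Mul(2, Pow(l, 2)) (Function('G')(l) = Mul(l, Mul(2, l)) = Mul(2, Pow(l, 2)))
y = Add(-2464478, Mul(2, I, Pow(704006, Rational(1, 2)))) (y = Add(4, Add(Pow(Add(-608010, -2208014), Rational(1, 2)), Mul(-1, 2464482))) = Add(4, Add(Pow(-2816024, Rational(1, 2)), -2464482)) = Add(4, Add(Mul(2, I, Pow(704006, Rational(1, 2))), -2464482)) = Add(4, Add(-2464482, Mul(2, I, Pow(704006, Rational(1, 2))))) = Add(-2464478, Mul(2, I, Pow(704006, Rational(1, 2)))) ≈ Add(-2.4645e+6, Mul(1678.1, I)))
Pow(Add(y, Add(Function('G')(-1314), Mul(-1, -3115540))), -1) = Pow(Add(Add(-2464478, Mul(2, I, Pow(704006, Rational(1, 2)))), Add(Mul(2, Pow(-1314, 2)), Mul(-1, -3115540))), -1) = Pow(Add(Add(-2464478, Mul(2, I, Pow(704006, Rational(1, 2)))), Add(Mul(2, 1726596), 3115540)), -1) = Pow(Add(Add(-2464478, Mul(2, I, Pow(704006, Rational(1, 2)))), Add(3453192, 3115540)), -1) = Pow(Add(Add(-2464478, Mul(2, I, Pow(704006, Rational(1, 2)))), 6568732), -1) = Pow(Add(4104254, Mul(2, I, Pow(704006, Rational(1, 2)))), -1)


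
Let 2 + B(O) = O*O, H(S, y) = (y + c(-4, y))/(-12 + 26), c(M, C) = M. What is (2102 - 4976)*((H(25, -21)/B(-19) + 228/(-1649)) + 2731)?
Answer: -32523616316817/4143937 ≈ -7.8485e+6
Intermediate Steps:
H(S, y) = -2/7 + y/14 (H(S, y) = (y - 4)/(-12 + 26) = (-4 + y)/14 = (-4 + y)*(1/14) = -2/7 + y/14)
B(O) = -2 + O² (B(O) = -2 + O*O = -2 + O²)
(2102 - 4976)*((H(25, -21)/B(-19) + 228/(-1649)) + 2731) = (2102 - 4976)*(((-2/7 + (1/14)*(-21))/(-2 + (-19)²) + 228/(-1649)) + 2731) = -2874*(((-2/7 - 3/2)/(-2 + 361) + 228*(-1/1649)) + 2731) = -2874*((-25/14/359 - 228/1649) + 2731) = -2874*((-25/14*1/359 - 228/1649) + 2731) = -2874*((-25/5026 - 228/1649) + 2731) = -2874*(-1187153/8287874 + 2731) = -2874*22632996741/8287874 = -32523616316817/4143937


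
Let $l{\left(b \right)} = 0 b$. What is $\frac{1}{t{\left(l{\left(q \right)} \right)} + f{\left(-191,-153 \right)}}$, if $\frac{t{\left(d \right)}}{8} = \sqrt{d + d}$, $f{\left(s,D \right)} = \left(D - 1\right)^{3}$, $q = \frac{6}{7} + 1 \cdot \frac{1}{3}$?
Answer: $- \frac{1}{3652264} \approx -2.738 \cdot 10^{-7}$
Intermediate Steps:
$q = \frac{25}{21}$ ($q = 6 \cdot \frac{1}{7} + 1 \cdot \frac{1}{3} = \frac{6}{7} + \frac{1}{3} = \frac{25}{21} \approx 1.1905$)
$l{\left(b \right)} = 0$
$f{\left(s,D \right)} = \left(-1 + D\right)^{3}$
$t{\left(d \right)} = 8 \sqrt{2} \sqrt{d}$ ($t{\left(d \right)} = 8 \sqrt{d + d} = 8 \sqrt{2 d} = 8 \sqrt{2} \sqrt{d}$)
$\frac{1}{t{\left(l{\left(q \right)} \right)} + f{\left(-191,-153 \right)}} = \frac{1}{8 \sqrt{2} \sqrt{0} + \left(-1 - 153\right)^{3}} = \frac{1}{8 \sqrt{2} \cdot 0 + \left(-154\right)^{3}} = \frac{1}{0 - 3652264} = \frac{1}{-3652264} = - \frac{1}{3652264}$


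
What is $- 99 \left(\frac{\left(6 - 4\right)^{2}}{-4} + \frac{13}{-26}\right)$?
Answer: $\frac{297}{2} \approx 148.5$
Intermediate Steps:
$- 99 \left(\frac{\left(6 - 4\right)^{2}}{-4} + \frac{13}{-26}\right) = - 99 \left(2^{2} \left(- \frac{1}{4}\right) + 13 \left(- \frac{1}{26}\right)\right) = - 99 \left(4 \left(- \frac{1}{4}\right) - \frac{1}{2}\right) = - 99 \left(-1 - \frac{1}{2}\right) = \left(-99\right) \left(- \frac{3}{2}\right) = \frac{297}{2}$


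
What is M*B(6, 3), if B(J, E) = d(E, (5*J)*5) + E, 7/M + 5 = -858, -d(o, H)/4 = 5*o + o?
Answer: 483/863 ≈ 0.55968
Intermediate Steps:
d(o, H) = -24*o (d(o, H) = -4*(5*o + o) = -24*o)
M = -7/863 (M = 7/(-5 - 858) = 7/(-863) = 7*(-1/863) = -7/863 ≈ -0.0081112)
B(J, E) = -23*E (B(J, E) = -24*E + E = -23*E)
M*B(6, 3) = -(-161)*3/863 = -7/863*(-69) = 483/863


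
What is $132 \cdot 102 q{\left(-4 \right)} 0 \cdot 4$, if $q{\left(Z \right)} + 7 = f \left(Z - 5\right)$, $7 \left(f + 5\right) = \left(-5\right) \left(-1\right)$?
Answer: $0$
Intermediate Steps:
$f = - \frac{30}{7}$ ($f = -5 + \frac{\left(-5\right) \left(-1\right)}{7} = -5 + \frac{1}{7} \cdot 5 = -5 + \frac{5}{7} = - \frac{30}{7} \approx -4.2857$)
$q{\left(Z \right)} = \frac{101}{7} - \frac{30 Z}{7}$ ($q{\left(Z \right)} = -7 - \frac{30 \left(Z - 5\right)}{7} = -7 - \frac{30 \left(-5 + Z\right)}{7} = -7 - \left(- \frac{150}{7} + \frac{30 Z}{7}\right) = \frac{101}{7} - \frac{30 Z}{7}$)
$132 \cdot 102 q{\left(-4 \right)} 0 \cdot 4 = 132 \cdot 102 \left(\frac{101}{7} - - \frac{120}{7}\right) 0 \cdot 4 = 13464 \left(\frac{101}{7} + \frac{120}{7}\right) 0 \cdot 4 = 13464 \cdot \frac{221}{7} \cdot 0 \cdot 4 = 13464 \cdot 0 \cdot 4 = 13464 \cdot 0 = 0$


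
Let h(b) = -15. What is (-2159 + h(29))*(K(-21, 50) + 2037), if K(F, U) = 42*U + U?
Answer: -9102538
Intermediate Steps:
K(F, U) = 43*U
(-2159 + h(29))*(K(-21, 50) + 2037) = (-2159 - 15)*(43*50 + 2037) = -2174*(2150 + 2037) = -2174*4187 = -9102538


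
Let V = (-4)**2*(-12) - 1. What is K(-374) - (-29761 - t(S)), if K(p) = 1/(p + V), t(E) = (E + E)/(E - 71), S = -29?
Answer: 843740743/28350 ≈ 29762.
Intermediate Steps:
V = -193 (V = 16*(-12) - 1 = -192 - 1 = -193)
t(E) = 2*E/(-71 + E) (t(E) = (2*E)/(-71 + E) = 2*E/(-71 + E))
K(p) = 1/(-193 + p) (K(p) = 1/(p - 193) = 1/(-193 + p))
K(-374) - (-29761 - t(S)) = 1/(-193 - 374) - (-29761 - 2*(-29)/(-71 - 29)) = 1/(-567) - (-29761 - 2*(-29)/(-100)) = -1/567 - (-29761 - 2*(-29)*(-1)/100) = -1/567 - (-29761 - 1*29/50) = -1/567 - (-29761 - 29/50) = -1/567 - 1*(-1488079/50) = -1/567 + 1488079/50 = 843740743/28350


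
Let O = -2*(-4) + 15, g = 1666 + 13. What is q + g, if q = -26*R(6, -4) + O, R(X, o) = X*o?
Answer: 2326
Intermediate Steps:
g = 1679
O = 23 (O = 8 + 15 = 23)
q = 647 (q = -156*(-4) + 23 = -26*(-24) + 23 = 624 + 23 = 647)
q + g = 647 + 1679 = 2326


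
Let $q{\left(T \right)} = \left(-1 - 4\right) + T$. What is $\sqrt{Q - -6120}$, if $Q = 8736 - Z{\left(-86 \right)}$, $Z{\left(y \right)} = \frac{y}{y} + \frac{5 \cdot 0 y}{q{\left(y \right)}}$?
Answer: $\sqrt{14855} \approx 121.88$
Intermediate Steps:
$q{\left(T \right)} = -5 + T$
$Z{\left(y \right)} = 1$ ($Z{\left(y \right)} = \frac{y}{y} + \frac{5 \cdot 0 y}{-5 + y} = 1 + \frac{0 y}{-5 + y} = 1 + \frac{0}{-5 + y} = 1 + 0 = 1$)
$Q = 8735$ ($Q = 8736 - 1 = 8735$)
$\sqrt{Q - -6120} = \sqrt{8735 - -6120} = \sqrt{8735 + 6120} = \sqrt{14855}$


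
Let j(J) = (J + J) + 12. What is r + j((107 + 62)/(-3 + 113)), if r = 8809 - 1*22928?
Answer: -775716/55 ≈ -14104.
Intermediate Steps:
j(J) = 12 + 2*J (j(J) = 2*J + 12 = 12 + 2*J)
r = -14119 (r = 8809 - 22928 = -14119)
r + j((107 + 62)/(-3 + 113)) = -14119 + (12 + 2*((107 + 62)/(-3 + 113))) = -14119 + (12 + 2*(169/110)) = -14119 + (12 + 169/55) = -14119 + 829/55 = -775716/55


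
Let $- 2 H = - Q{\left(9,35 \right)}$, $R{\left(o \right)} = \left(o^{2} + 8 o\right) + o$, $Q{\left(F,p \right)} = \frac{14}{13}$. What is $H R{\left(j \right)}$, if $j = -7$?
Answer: $- \frac{98}{13} \approx -7.5385$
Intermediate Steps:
$Q{\left(F,p \right)} = \frac{14}{13}$ ($Q{\left(F,p \right)} = 14 \cdot \frac{1}{13} = \frac{14}{13}$)
$R{\left(o \right)} = o^{2} + 9 o$
$H = \frac{7}{13}$ ($H = - \frac{\left(-1\right) \frac{14}{13}}{2} = \left(- \frac{1}{2}\right) \left(- \frac{14}{13}\right) = \frac{7}{13} \approx 0.53846$)
$H R{\left(j \right)} = \frac{7 \left(- 7 \left(9 - 7\right)\right)}{13} = \frac{7 \left(\left(-7\right) 2\right)}{13} = \frac{7}{13} \left(-14\right) = - \frac{98}{13}$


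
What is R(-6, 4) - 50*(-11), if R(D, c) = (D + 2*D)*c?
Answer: 478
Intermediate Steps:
R(D, c) = 3*D*c (R(D, c) = (3*D)*c = 3*D*c)
R(-6, 4) - 50*(-11) = 3*(-6)*4 - 50*(-11) = -72 + 550 = 478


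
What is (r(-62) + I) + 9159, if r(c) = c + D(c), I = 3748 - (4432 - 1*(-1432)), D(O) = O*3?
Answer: 6795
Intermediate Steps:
D(O) = 3*O
I = -2116 (I = 3748 - (4432 + 1432) = 3748 - 1*5864 = 3748 - 5864 = -2116)
r(c) = 4*c (r(c) = c + 3*c = 4*c)
(r(-62) + I) + 9159 = (4*(-62) - 2116) + 9159 = (-248 - 2116) + 9159 = -2364 + 9159 = 6795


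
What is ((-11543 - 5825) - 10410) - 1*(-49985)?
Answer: 22207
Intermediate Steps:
((-11543 - 5825) - 10410) - 1*(-49985) = (-17368 - 10410) + 49985 = -27778 + 49985 = 22207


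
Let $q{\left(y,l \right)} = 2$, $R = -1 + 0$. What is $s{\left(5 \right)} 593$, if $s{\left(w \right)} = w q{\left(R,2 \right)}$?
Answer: $5930$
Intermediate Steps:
$R = -1$
$s{\left(w \right)} = 2 w$ ($s{\left(w \right)} = w 2 = 2 w$)
$s{\left(5 \right)} 593 = 2 \cdot 5 \cdot 593 = 10 \cdot 593 = 5930$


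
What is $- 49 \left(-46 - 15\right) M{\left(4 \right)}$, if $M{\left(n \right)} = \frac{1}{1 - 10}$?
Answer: $- \frac{2989}{9} \approx -332.11$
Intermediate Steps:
$M{\left(n \right)} = - \frac{1}{9}$ ($M{\left(n \right)} = \frac{1}{-9} = - \frac{1}{9}$)
$- 49 \left(-46 - 15\right) M{\left(4 \right)} = - 49 \left(-46 - 15\right) \left(- \frac{1}{9}\right) = \left(-49\right) \left(-61\right) \left(- \frac{1}{9}\right) = 2989 \left(- \frac{1}{9}\right) = - \frac{2989}{9}$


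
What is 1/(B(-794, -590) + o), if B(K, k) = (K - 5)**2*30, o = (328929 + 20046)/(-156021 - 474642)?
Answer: 19111/366014434755 ≈ 5.2214e-8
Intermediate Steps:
o = -10575/19111 (o = 348975/(-630663) = 348975*(-1/630663) = -10575/19111 ≈ -0.55335)
B(K, k) = 30*(-5 + K)**2 (B(K, k) = (-5 + K)**2*30 = 30*(-5 + K)**2)
1/(B(-794, -590) + o) = 1/(30*(-5 - 794)**2 - 10575/19111) = 1/(30*(-799)**2 - 10575/19111) = 1/(30*638401 - 10575/19111) = 1/(19152030 - 10575/19111) = 1/(366014434755/19111) = 19111/366014434755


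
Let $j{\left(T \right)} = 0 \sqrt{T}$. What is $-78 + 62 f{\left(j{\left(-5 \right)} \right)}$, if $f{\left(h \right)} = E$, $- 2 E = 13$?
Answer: $-481$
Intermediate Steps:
$E = - \frac{13}{2}$ ($E = \left(- \frac{1}{2}\right) 13 = - \frac{13}{2} \approx -6.5$)
$j{\left(T \right)} = 0$
$f{\left(h \right)} = - \frac{13}{2}$
$-78 + 62 f{\left(j{\left(-5 \right)} \right)} = -78 + 62 \left(- \frac{13}{2}\right) = -78 - 403 = -481$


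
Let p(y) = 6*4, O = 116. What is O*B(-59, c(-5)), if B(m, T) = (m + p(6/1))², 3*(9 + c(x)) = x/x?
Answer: 142100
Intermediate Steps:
p(y) = 24
c(x) = -26/3 (c(x) = -9 + (x/x)/3 = -9 + (⅓)*1 = -9 + ⅓ = -26/3)
B(m, T) = (24 + m)² (B(m, T) = (m + 24)² = (24 + m)²)
O*B(-59, c(-5)) = 116*(24 - 59)² = 116*(-35)² = 116*1225 = 142100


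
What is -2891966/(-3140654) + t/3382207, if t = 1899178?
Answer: 715722210517/482833724699 ≈ 1.4823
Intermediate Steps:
-2891966/(-3140654) + t/3382207 = -2891966/(-3140654) + 1899178/3382207 = -2891966*(-1/3140654) + 1899178*(1/3382207) = 131453/142757 + 1899178/3382207 = 715722210517/482833724699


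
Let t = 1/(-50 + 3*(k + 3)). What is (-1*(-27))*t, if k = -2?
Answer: -27/47 ≈ -0.57447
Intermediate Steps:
t = -1/47 (t = 1/(-50 + 3*(-2 + 3)) = 1/(-50 + 3*1) = 1/(-50 + 3) = 1/(-47) = -1/47 ≈ -0.021277)
(-1*(-27))*t = -1*(-27)*(-1/47) = 27*(-1/47) = -27/47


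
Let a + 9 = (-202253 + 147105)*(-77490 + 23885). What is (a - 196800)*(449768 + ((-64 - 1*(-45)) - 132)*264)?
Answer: 1211681032583824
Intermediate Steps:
a = 2956208531 (a = -9 + (-202253 + 147105)*(-77490 + 23885) = -9 - 55148*(-53605) = -9 + 2956208540 = 2956208531)
(a - 196800)*(449768 + ((-64 - 1*(-45)) - 132)*264) = (2956208531 - 196800)*(449768 + ((-64 - 1*(-45)) - 132)*264) = 2956011731*(449768 + ((-64 + 45) - 132)*264) = 2956011731*(449768 + (-19 - 132)*264) = 2956011731*(449768 - 151*264) = 2956011731*(449768 - 39864) = 2956011731*409904 = 1211681032583824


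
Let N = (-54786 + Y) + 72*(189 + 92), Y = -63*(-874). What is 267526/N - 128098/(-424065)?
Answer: 6448635943/483151390 ≈ 13.347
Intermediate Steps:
Y = 55062
N = 20508 (N = (-54786 + 55062) + 72*(189 + 92) = 276 + 72*281 = 276 + 20232 = 20508)
267526/N - 128098/(-424065) = 267526/20508 - 128098/(-424065) = 267526*(1/20508) - 128098*(-1/424065) = 133763/10254 + 128098/424065 = 6448635943/483151390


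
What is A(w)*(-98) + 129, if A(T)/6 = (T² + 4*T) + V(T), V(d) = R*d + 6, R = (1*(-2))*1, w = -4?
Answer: -8103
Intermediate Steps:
R = -2 (R = -2*1 = -2)
V(d) = 6 - 2*d (V(d) = -2*d + 6 = 6 - 2*d)
A(T) = 36 + 6*T² + 12*T (A(T) = 6*((T² + 4*T) + (6 - 2*T)) = 6*(6 + T² + 2*T) = 36 + 6*T² + 12*T)
A(w)*(-98) + 129 = (36 + 6*(-4)² + 12*(-4))*(-98) + 129 = (36 + 6*16 - 48)*(-98) + 129 = (36 + 96 - 48)*(-98) + 129 = 84*(-98) + 129 = -8232 + 129 = -8103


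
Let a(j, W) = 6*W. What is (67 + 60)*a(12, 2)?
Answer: 1524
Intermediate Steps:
(67 + 60)*a(12, 2) = (67 + 60)*(6*2) = 127*12 = 1524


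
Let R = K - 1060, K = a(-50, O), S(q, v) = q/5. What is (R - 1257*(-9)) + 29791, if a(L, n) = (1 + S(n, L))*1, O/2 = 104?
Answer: 200433/5 ≈ 40087.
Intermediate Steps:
O = 208 (O = 2*104 = 208)
S(q, v) = q/5 (S(q, v) = q*(1/5) = q/5)
a(L, n) = 1 + n/5 (a(L, n) = (1 + n/5)*1 = 1 + n/5)
K = 213/5 (K = 1 + (1/5)*208 = 1 + 208/5 = 213/5 ≈ 42.600)
R = -5087/5 (R = 213/5 - 1060 = -5087/5 ≈ -1017.4)
(R - 1257*(-9)) + 29791 = (-5087/5 - 1257*(-9)) + 29791 = (-5087/5 + 11313) + 29791 = 51478/5 + 29791 = 200433/5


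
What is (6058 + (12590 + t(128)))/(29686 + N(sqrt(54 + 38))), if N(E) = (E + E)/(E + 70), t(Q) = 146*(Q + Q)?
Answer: 499769459156/264817525297 - 980420*sqrt(23)/264817525297 ≈ 1.8872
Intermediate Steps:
t(Q) = 292*Q (t(Q) = 146*(2*Q) = 292*Q)
N(E) = 2*E/(70 + E) (N(E) = (2*E)/(70 + E) = 2*E/(70 + E))
(6058 + (12590 + t(128)))/(29686 + N(sqrt(54 + 38))) = (6058 + (12590 + 292*128))/(29686 + 2*sqrt(54 + 38)/(70 + sqrt(54 + 38))) = (6058 + (12590 + 37376))/(29686 + 2*sqrt(92)/(70 + sqrt(92))) = (6058 + 49966)/(29686 + 2*(2*sqrt(23))/(70 + 2*sqrt(23))) = 56024/(29686 + 4*sqrt(23)/(70 + 2*sqrt(23)))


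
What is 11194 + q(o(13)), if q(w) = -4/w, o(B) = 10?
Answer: 55968/5 ≈ 11194.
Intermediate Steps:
11194 + q(o(13)) = 11194 - 4/10 = 11194 - 4*⅒ = 11194 - ⅖ = 55968/5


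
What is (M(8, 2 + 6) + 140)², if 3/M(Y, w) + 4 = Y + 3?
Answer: 966289/49 ≈ 19720.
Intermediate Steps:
M(Y, w) = 3/(-1 + Y) (M(Y, w) = 3/(-4 + (Y + 3)) = 3/(-4 + (3 + Y)) = 3/(-1 + Y))
(M(8, 2 + 6) + 140)² = (3/(-1 + 8) + 140)² = (3/7 + 140)² = (983/7)² = 966289/49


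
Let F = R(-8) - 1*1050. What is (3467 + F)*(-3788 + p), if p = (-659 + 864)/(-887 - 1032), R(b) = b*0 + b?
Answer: -17511929193/1919 ≈ -9.1256e+6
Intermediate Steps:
R(b) = b (R(b) = 0 + b = b)
p = -205/1919 (p = 205/(-1919) = 205*(-1/1919) = -205/1919 ≈ -0.10683)
F = -1058 (F = -8 - 1*1050 = -8 - 1050 = -1058)
(3467 + F)*(-3788 + p) = (3467 - 1058)*(-3788 - 205/1919) = 2409*(-7269377/1919) = -17511929193/1919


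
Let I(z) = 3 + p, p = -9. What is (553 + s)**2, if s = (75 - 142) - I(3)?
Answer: 242064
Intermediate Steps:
I(z) = -6 (I(z) = 3 - 9 = -6)
s = -61 (s = (75 - 142) - 1*(-6) = -67 + 6 = -61)
(553 + s)**2 = (553 - 61)**2 = 492**2 = 242064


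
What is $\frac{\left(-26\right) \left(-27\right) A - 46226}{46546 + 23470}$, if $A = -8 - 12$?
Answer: $- \frac{30133}{35008} \approx -0.86075$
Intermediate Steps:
$A = -20$ ($A = -8 - 12 = -20$)
$\frac{\left(-26\right) \left(-27\right) A - 46226}{46546 + 23470} = \frac{\left(-26\right) \left(-27\right) \left(-20\right) - 46226}{46546 + 23470} = \frac{702 \left(-20\right) - 46226}{70016} = \left(-14040 - 46226\right) \frac{1}{70016} = \left(-60266\right) \frac{1}{70016} = - \frac{30133}{35008}$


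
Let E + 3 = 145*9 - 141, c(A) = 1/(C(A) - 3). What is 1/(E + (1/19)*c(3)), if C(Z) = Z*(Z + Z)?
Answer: 285/330886 ≈ 0.00086132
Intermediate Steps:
C(Z) = 2*Z**2 (C(Z) = Z*(2*Z) = 2*Z**2)
c(A) = 1/(-3 + 2*A**2) (c(A) = 1/(2*A**2 - 3) = 1/(-3 + 2*A**2))
E = 1161 (E = -3 + (145*9 - 141) = -3 + (1305 - 141) = -3 + 1164 = 1161)
1/(E + (1/19)*c(3)) = 1/(1161 + (1/19)/(-3 + 2*3**2)) = 1/(1161 + ((1/19)*1)/(-3 + 2*9)) = 1/(1161 + 1/(19*(-3 + 18))) = 1/(1161 + (1/19)/15) = 1/(1161 + (1/19)*(1/15)) = 1/(1161 + 1/285) = 1/(330886/285) = 285/330886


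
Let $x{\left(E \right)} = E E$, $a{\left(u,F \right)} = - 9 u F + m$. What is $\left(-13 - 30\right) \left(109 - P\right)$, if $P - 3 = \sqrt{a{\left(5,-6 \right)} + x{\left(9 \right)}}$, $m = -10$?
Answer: $-4558 + 43 \sqrt{341} \approx -3764.0$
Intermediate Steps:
$a{\left(u,F \right)} = -10 - 9 F u$ ($a{\left(u,F \right)} = - 9 u F - 10 = - 9 F u - 10 = -10 - 9 F u$)
$x{\left(E \right)} = E^{2}$
$P = 3 + \sqrt{341}$ ($P = 3 + \sqrt{\left(-10 - \left(-54\right) 5\right) + 9^{2}} = 3 + \sqrt{\left(-10 + 270\right) + 81} = 3 + \sqrt{260 + 81} = 3 + \sqrt{341} \approx 21.466$)
$\left(-13 - 30\right) \left(109 - P\right) = \left(-13 - 30\right) \left(109 - \left(3 + \sqrt{341}\right)\right) = - 43 \left(106 - \sqrt{341}\right) = -4558 + 43 \sqrt{341}$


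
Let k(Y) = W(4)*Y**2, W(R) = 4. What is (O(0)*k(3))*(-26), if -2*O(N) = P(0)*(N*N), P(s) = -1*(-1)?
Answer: 0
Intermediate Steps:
P(s) = 1
k(Y) = 4*Y**2
O(N) = -N**2/2 (O(N) = -N*N/2 = -N**2/2)
(O(0)*k(3))*(-26) = ((-1/2*0**2)*(4*3**2))*(-26) = ((-1/2*0)*(4*9))*(-26) = (0*36)*(-26) = 0*(-26) = 0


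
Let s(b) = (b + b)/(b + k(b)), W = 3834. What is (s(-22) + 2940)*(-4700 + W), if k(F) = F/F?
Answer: -53504944/21 ≈ -2.5479e+6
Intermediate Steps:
k(F) = 1
s(b) = 2*b/(1 + b) (s(b) = (b + b)/(b + 1) = (2*b)/(1 + b) = 2*b/(1 + b))
(s(-22) + 2940)*(-4700 + W) = (2*(-22)/(1 - 22) + 2940)*(-4700 + 3834) = (2*(-22)/(-21) + 2940)*(-866) = (2*(-22)*(-1/21) + 2940)*(-866) = (44/21 + 2940)*(-866) = (61784/21)*(-866) = -53504944/21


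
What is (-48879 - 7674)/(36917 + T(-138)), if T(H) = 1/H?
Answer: -7804314/5094545 ≈ -1.5319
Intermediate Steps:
(-48879 - 7674)/(36917 + T(-138)) = (-48879 - 7674)/(36917 + 1/(-138)) = -56553/(36917 - 1/138) = -56553/5094545/138 = -56553*138/5094545 = -7804314/5094545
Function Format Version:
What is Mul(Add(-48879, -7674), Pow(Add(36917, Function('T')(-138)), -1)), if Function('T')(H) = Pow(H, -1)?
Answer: Rational(-7804314, 5094545) ≈ -1.5319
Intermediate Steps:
Mul(Add(-48879, -7674), Pow(Add(36917, Function('T')(-138)), -1)) = Mul(Add(-48879, -7674), Pow(Add(36917, Pow(-138, -1)), -1)) = Mul(-56553, Pow(Add(36917, Rational(-1, 138)), -1)) = Mul(-56553, Pow(Rational(5094545, 138), -1)) = Mul(-56553, Rational(138, 5094545)) = Rational(-7804314, 5094545)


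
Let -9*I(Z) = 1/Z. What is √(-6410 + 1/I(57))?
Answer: I*√6923 ≈ 83.205*I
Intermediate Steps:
I(Z) = -1/(9*Z)
√(-6410 + 1/I(57)) = √(-6410 + 1/(-⅑/57)) = √(-6410 + 1/(-⅑*1/57)) = √(-6410 + 1/(-1/513)) = √(-6410 - 513) = √(-6923) = I*√6923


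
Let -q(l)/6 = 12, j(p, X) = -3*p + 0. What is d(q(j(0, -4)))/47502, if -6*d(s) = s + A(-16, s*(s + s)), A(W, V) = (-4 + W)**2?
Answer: -82/71253 ≈ -0.0011508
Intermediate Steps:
j(p, X) = -3*p
q(l) = -72 (q(l) = -6*12 = -72)
d(s) = -200/3 - s/6 (d(s) = -(s + (-4 - 16)**2)/6 = -(s + (-20)**2)/6 = -(s + 400)/6 = -(400 + s)/6 = -200/3 - s/6)
d(q(j(0, -4)))/47502 = (-200/3 - 1/6*(-72))/47502 = (-200/3 + 12)*(1/47502) = -164/3*1/47502 = -82/71253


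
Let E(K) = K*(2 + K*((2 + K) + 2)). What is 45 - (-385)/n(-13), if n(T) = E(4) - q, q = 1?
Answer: 1292/27 ≈ 47.852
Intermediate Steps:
E(K) = K*(2 + K*(4 + K))
n(T) = 135 (n(T) = 4*(2 + 4² + 4*4) - 1*1 = 4*(2 + 16 + 16) - 1 = 4*34 - 1 = 136 - 1 = 135)
45 - (-385)/n(-13) = 45 - (-385)/135 = 45 - 1*(-77/27) = 45 + 77/27 = 1292/27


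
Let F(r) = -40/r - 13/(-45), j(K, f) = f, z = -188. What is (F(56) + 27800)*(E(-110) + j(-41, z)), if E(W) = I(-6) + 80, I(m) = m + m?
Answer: -70054928/21 ≈ -3.3359e+6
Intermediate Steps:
I(m) = 2*m
E(W) = 68 (E(W) = 2*(-6) + 80 = -12 + 80 = 68)
F(r) = 13/45 - 40/r (F(r) = -40/r - 13*(-1/45) = -40/r + 13/45 = 13/45 - 40/r)
(F(56) + 27800)*(E(-110) + j(-41, z)) = ((13/45 - 40/56) + 27800)*(68 - 188) = ((13/45 - 40*1/56) + 27800)*(-120) = ((13/45 - 5/7) + 27800)*(-120) = (-134/315 + 27800)*(-120) = (8756866/315)*(-120) = -70054928/21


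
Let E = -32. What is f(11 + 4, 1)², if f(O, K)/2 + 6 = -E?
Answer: 2704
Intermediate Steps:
f(O, K) = 52 (f(O, K) = -12 + 2*(-1*(-32)) = -12 + 2*32 = -12 + 64 = 52)
f(11 + 4, 1)² = 52² = 2704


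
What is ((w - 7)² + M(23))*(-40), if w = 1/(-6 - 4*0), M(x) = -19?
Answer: -11650/9 ≈ -1294.4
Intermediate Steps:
w = -⅙ (w = 1/(-6 + 0) = 1/(-6) = -⅙ ≈ -0.16667)
((w - 7)² + M(23))*(-40) = ((-⅙ - 7)² - 19)*(-40) = ((-43/6)² - 19)*(-40) = (1849/36 - 19)*(-40) = (1165/36)*(-40) = -11650/9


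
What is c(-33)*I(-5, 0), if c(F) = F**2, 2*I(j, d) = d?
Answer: 0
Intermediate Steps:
I(j, d) = d/2
c(-33)*I(-5, 0) = (-33)**2*((1/2)*0) = 1089*0 = 0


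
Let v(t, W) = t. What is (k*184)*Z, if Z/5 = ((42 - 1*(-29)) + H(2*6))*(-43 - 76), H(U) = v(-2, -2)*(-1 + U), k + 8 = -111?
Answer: 638377880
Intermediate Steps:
k = -119 (k = -8 - 111 = -119)
H(U) = 2 - 2*U (H(U) = -2*(-1 + U) = 2 - 2*U)
Z = -29155 (Z = 5*(((42 - 1*(-29)) + (2 - 4*6))*(-43 - 76)) = 5*(((42 + 29) + (2 - 2*12))*(-119)) = 5*((71 + (2 - 24))*(-119)) = 5*((71 - 22)*(-119)) = 5*(49*(-119)) = 5*(-5831) = -29155)
(k*184)*Z = -119*184*(-29155) = -21896*(-29155) = 638377880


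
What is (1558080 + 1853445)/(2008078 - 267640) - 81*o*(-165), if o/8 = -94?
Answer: -5830744632905/580146 ≈ -1.0050e+7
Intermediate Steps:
o = -752 (o = 8*(-94) = -752)
(1558080 + 1853445)/(2008078 - 267640) - 81*o*(-165) = (1558080 + 1853445)/(2008078 - 267640) - 81*(-752)*(-165) = 3411525/1740438 - (-60912)*(-165) = 3411525*(1/1740438) - 1*10050480 = 1137175/580146 - 10050480 = -5830744632905/580146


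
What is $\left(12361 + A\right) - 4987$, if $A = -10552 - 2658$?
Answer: $-5836$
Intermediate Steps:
$A = -13210$
$\left(12361 + A\right) - 4987 = \left(12361 - 13210\right) - 4987 = -849 - 4987 = -5836$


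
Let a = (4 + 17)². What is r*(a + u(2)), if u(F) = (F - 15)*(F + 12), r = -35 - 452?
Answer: -126133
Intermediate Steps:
r = -487
a = 441 (a = 21² = 441)
u(F) = (-15 + F)*(12 + F)
r*(a + u(2)) = -487*(441 + (-180 + 2² - 3*2)) = -487*(441 + (-180 + 4 - 6)) = -487*(441 - 182) = -487*259 = -126133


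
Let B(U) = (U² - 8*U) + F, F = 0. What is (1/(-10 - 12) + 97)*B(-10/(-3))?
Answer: -16590/11 ≈ -1508.2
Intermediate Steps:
B(U) = U² - 8*U (B(U) = (U² - 8*U) + 0 = U² - 8*U)
(1/(-10 - 12) + 97)*B(-10/(-3)) = (1/(-10 - 12) + 97)*((-10/(-3))*(-8 - 10/(-3))) = (1/(-22) + 97)*((-10*(-⅓))*(-8 - 10*(-⅓))) = (-1/22 + 97)*(10*(-8 + 10/3)/3) = 2133*((10/3)*(-14/3))/22 = (2133/22)*(-140/9) = -16590/11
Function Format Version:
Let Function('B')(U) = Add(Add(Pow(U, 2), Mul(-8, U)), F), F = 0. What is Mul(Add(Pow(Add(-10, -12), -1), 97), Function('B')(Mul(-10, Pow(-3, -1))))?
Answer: Rational(-16590, 11) ≈ -1508.2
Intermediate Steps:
Function('B')(U) = Add(Pow(U, 2), Mul(-8, U)) (Function('B')(U) = Add(Add(Pow(U, 2), Mul(-8, U)), 0) = Add(Pow(U, 2), Mul(-8, U)))
Mul(Add(Pow(Add(-10, -12), -1), 97), Function('B')(Mul(-10, Pow(-3, -1)))) = Mul(Add(Pow(Add(-10, -12), -1), 97), Mul(Mul(-10, Pow(-3, -1)), Add(-8, Mul(-10, Pow(-3, -1))))) = Mul(Add(Pow(-22, -1), 97), Mul(Mul(-10, Rational(-1, 3)), Add(-8, Mul(-10, Rational(-1, 3))))) = Mul(Add(Rational(-1, 22), 97), Mul(Rational(10, 3), Add(-8, Rational(10, 3)))) = Mul(Rational(2133, 22), Mul(Rational(10, 3), Rational(-14, 3))) = Mul(Rational(2133, 22), Rational(-140, 9)) = Rational(-16590, 11)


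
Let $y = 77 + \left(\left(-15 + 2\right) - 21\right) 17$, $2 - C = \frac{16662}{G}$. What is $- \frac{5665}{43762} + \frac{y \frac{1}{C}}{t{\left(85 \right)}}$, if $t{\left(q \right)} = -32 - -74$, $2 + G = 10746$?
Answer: $- \frac{19725657759}{739183942} \approx -26.686$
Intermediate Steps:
$G = 10744$ ($G = -2 + 10746 = 10744$)
$t{\left(q \right)} = 42$ ($t{\left(q \right)} = -32 + 74 = 42$)
$C = \frac{2413}{5372}$ ($C = 2 - \frac{16662}{10744} = 2 - 16662 \cdot \frac{1}{10744} = 2 - \frac{8331}{5372} = \frac{2413}{5372} \approx 0.44918$)
$y = -501$ ($y = 77 + \left(-13 - 21\right) 17 = 77 - 578 = -501$)
$- \frac{5665}{43762} + \frac{y \frac{1}{C}}{t{\left(85 \right)}} = - \frac{5665}{43762} + \frac{\left(-501\right) \frac{1}{\frac{2413}{5372}}}{42} = \left(-5665\right) \frac{1}{43762} + \left(-501\right) \frac{5372}{2413} \cdot \frac{1}{42} = - \frac{5665}{43762} - \frac{448562}{16891} = - \frac{19725657759}{739183942}$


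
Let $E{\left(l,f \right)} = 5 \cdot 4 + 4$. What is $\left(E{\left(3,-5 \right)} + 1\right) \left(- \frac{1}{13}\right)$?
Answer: $- \frac{25}{13} \approx -1.9231$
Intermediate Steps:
$E{\left(l,f \right)} = 24$ ($E{\left(l,f \right)} = 20 + 4 = 24$)
$\left(E{\left(3,-5 \right)} + 1\right) \left(- \frac{1}{13}\right) = \left(24 + 1\right) \left(- \frac{1}{13}\right) = 25 \left(\left(-1\right) \frac{1}{13}\right) = 25 \left(- \frac{1}{13}\right) = - \frac{25}{13}$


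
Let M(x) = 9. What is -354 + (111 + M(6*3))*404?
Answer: 48126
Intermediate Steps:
-354 + (111 + M(6*3))*404 = -354 + (111 + 9)*404 = -354 + 120*404 = -354 + 48480 = 48126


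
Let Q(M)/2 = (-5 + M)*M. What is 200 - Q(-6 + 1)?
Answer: 100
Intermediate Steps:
Q(M) = 2*M*(-5 + M) (Q(M) = 2*((-5 + M)*M) = 2*(M*(-5 + M)) = 2*M*(-5 + M))
200 - Q(-6 + 1) = 200 - 2*(-6 + 1)*(-5 + (-6 + 1)) = 200 - 2*(-5)*(-5 - 5) = 200 - 2*(-5)*(-10) = 200 - 1*100 = 200 - 100 = 100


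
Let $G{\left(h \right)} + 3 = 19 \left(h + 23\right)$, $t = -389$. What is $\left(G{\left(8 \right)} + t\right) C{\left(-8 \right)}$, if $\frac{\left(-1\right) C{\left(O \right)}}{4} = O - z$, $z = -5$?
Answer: $2364$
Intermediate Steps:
$C{\left(O \right)} = -20 - 4 O$ ($C{\left(O \right)} = - 4 \left(O - -5\right) = - 4 \left(O + 5\right) = - 4 \left(5 + O\right) = -20 - 4 O$)
$G{\left(h \right)} = 434 + 19 h$ ($G{\left(h \right)} = -3 + 19 \left(h + 23\right) = -3 + 19 \left(23 + h\right) = -3 + \left(437 + 19 h\right) = 434 + 19 h$)
$\left(G{\left(8 \right)} + t\right) C{\left(-8 \right)} = \left(\left(434 + 19 \cdot 8\right) - 389\right) \left(-20 - -32\right) = \left(\left(434 + 152\right) - 389\right) \left(-20 + 32\right) = \left(586 - 389\right) 12 = 197 \cdot 12 = 2364$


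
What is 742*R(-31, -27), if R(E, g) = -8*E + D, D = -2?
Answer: 182532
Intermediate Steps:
R(E, g) = -2 - 8*E (R(E, g) = -8*E - 2 = -2 - 8*E)
742*R(-31, -27) = 742*(-2 - 8*(-31)) = 742*(-2 + 248) = 742*246 = 182532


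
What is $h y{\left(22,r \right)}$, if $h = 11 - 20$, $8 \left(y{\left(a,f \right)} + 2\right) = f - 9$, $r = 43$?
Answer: $- \frac{81}{4} \approx -20.25$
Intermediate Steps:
$y{\left(a,f \right)} = - \frac{25}{8} + \frac{f}{8}$ ($y{\left(a,f \right)} = -2 + \frac{f - 9}{8} = -2 + \frac{-9 + f}{8} = -2 + \left(- \frac{9}{8} + \frac{f}{8}\right) = - \frac{25}{8} + \frac{f}{8}$)
$h = -9$ ($h = 11 - 20 = -9$)
$h y{\left(22,r \right)} = - 9 \left(- \frac{25}{8} + \frac{1}{8} \cdot 43\right) = - 9 \left(- \frac{25}{8} + \frac{43}{8}\right) = \left(-9\right) \frac{9}{4} = - \frac{81}{4}$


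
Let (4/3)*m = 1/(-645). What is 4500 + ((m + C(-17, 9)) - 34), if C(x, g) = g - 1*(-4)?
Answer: 3851939/860 ≈ 4479.0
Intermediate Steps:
m = -1/860 (m = (¾)/(-645) = (¾)*(-1/645) = -1/860 ≈ -0.0011628)
C(x, g) = 4 + g (C(x, g) = g + 4 = 4 + g)
4500 + ((m + C(-17, 9)) - 34) = 4500 + ((-1/860 + (4 + 9)) - 34) = 4500 + ((-1/860 + 13) - 34) = 4500 + (11179/860 - 34) = 4500 - 18061/860 = 3851939/860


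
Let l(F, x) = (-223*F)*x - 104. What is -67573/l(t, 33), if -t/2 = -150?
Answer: 67573/2207804 ≈ 0.030606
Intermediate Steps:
t = 300 (t = -2*(-150) = 300)
l(F, x) = -104 - 223*F*x (l(F, x) = -223*F*x - 104 = -104 - 223*F*x)
-67573/l(t, 33) = -67573/(-104 - 223*300*33) = -67573/(-104 - 2207700) = -67573/(-2207804) = -67573*(-1/2207804) = 67573/2207804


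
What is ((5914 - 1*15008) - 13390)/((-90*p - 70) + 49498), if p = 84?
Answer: -5621/10467 ≈ -0.53702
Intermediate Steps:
((5914 - 1*15008) - 13390)/((-90*p - 70) + 49498) = ((5914 - 1*15008) - 13390)/((-90*84 - 70) + 49498) = ((5914 - 15008) - 13390)/((-7560 - 70) + 49498) = (-9094 - 13390)/(-7630 + 49498) = -22484/41868 = -22484*1/41868 = -5621/10467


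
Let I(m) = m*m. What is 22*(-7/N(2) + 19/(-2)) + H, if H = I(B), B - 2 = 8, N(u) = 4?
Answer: -295/2 ≈ -147.50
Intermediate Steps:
B = 10 (B = 2 + 8 = 10)
I(m) = m²
H = 100 (H = 10² = 100)
22*(-7/N(2) + 19/(-2)) + H = 22*(-7/4 + 19/(-2)) + 100 = 22*(-7*¼ + 19*(-½)) + 100 = 22*(-7/4 - 19/2) + 100 = 22*(-45/4) + 100 = -495/2 + 100 = -295/2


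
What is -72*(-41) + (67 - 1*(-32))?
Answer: 3051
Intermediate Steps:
-72*(-41) + (67 - 1*(-32)) = 2952 + (67 + 32) = 2952 + 99 = 3051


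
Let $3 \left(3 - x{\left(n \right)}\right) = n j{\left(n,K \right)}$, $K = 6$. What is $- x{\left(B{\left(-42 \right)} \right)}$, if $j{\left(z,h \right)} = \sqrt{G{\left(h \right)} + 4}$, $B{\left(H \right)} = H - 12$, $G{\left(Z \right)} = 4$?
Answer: $-3 - 36 \sqrt{2} \approx -53.912$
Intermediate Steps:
$B{\left(H \right)} = -12 + H$ ($B{\left(H \right)} = H - 12 = -12 + H$)
$j{\left(z,h \right)} = 2 \sqrt{2}$ ($j{\left(z,h \right)} = \sqrt{4 + 4} = \sqrt{8} = 2 \sqrt{2}$)
$x{\left(n \right)} = 3 - \frac{2 n \sqrt{2}}{3}$ ($x{\left(n \right)} = 3 - \frac{n 2 \sqrt{2}}{3} = 3 - \frac{2 n \sqrt{2}}{3}$)
$- x{\left(B{\left(-42 \right)} \right)} = - (3 - \frac{2 \left(-12 - 42\right) \sqrt{2}}{3}) = - (3 - - 36 \sqrt{2}) = - (3 + 36 \sqrt{2}) = -3 - 36 \sqrt{2}$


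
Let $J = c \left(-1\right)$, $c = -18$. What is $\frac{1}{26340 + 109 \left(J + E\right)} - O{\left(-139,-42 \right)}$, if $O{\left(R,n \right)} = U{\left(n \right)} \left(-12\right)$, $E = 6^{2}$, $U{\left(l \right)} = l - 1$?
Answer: $- \frac{16628615}{32226} \approx -516.0$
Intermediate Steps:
$U{\left(l \right)} = -1 + l$ ($U{\left(l \right)} = l - 1 = -1 + l$)
$E = 36$
$O{\left(R,n \right)} = 12 - 12 n$ ($O{\left(R,n \right)} = \left(-1 + n\right) \left(-12\right) = 12 - 12 n$)
$J = 18$ ($J = \left(-18\right) \left(-1\right) = 18$)
$\frac{1}{26340 + 109 \left(J + E\right)} - O{\left(-139,-42 \right)} = \frac{1}{26340 + 109 \left(18 + 36\right)} - \left(12 - -504\right) = \frac{1}{26340 + 109 \cdot 54} - \left(12 + 504\right) = \frac{1}{26340 + 5886} - 516 = \frac{1}{32226} - 516 = - \frac{16628615}{32226}$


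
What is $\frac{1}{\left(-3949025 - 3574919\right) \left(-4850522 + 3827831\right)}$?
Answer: $\frac{1}{7694669813304} \approx 1.2996 \cdot 10^{-13}$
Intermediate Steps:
$\frac{1}{\left(-3949025 - 3574919\right) \left(-4850522 + 3827831\right)} = \frac{1}{\left(-7523944\right) \left(-1022691\right)} = \frac{1}{7694669813304}$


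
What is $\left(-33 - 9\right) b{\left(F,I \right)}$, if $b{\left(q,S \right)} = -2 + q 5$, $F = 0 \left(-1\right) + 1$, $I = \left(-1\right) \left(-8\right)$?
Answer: $-126$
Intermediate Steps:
$I = 8$
$F = 1$ ($F = 0 + 1 = 1$)
$b{\left(q,S \right)} = -2 + 5 q$
$\left(-33 - 9\right) b{\left(F,I \right)} = \left(-33 - 9\right) \left(-2 + 5 \cdot 1\right) = - 42 \left(-2 + 5\right) = \left(-42\right) 3 = -126$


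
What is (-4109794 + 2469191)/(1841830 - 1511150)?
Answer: -1640603/330680 ≈ -4.9613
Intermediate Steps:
(-4109794 + 2469191)/(1841830 - 1511150) = -1640603/330680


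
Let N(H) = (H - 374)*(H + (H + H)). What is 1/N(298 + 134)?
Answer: 1/75168 ≈ 1.3304e-5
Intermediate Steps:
N(H) = 3*H*(-374 + H) (N(H) = (-374 + H)*(H + 2*H) = (-374 + H)*(3*H) = 3*H*(-374 + H))
1/N(298 + 134) = 1/(3*(298 + 134)*(-374 + (298 + 134))) = 1/(3*432*(-374 + 432)) = 1/(3*432*58) = 1/75168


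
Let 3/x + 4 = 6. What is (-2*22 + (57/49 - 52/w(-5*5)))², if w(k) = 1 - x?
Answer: 8982009/2401 ≈ 3740.9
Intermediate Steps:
x = 3/2 (x = 3/(-4 + 6) = 3/2 ≈ 1.5000)
w(k) = -½ (w(k) = 1 - 1*3/2 = 1 - 3/2 = -½)
(-2*22 + (57/49 - 52/w(-5*5)))² = (-2*22 + (57/49 - 52/(-½)))² = (-44 + (57*(1/49) - 52*(-2)))² = (-44 + (57/49 + 104))² = (-44 + 5153/49)² = (2997/49)² = 8982009/2401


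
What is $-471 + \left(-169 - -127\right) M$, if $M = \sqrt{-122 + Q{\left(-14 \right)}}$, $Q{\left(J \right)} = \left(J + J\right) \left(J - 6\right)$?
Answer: $-471 - 42 \sqrt{438} \approx -1350.0$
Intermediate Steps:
$Q{\left(J \right)} = 2 J \left(-6 + J\right)$
$M = \sqrt{438}$ ($M = \sqrt{-122 + 2 \left(-14\right) \left(-6 - 14\right)} = \sqrt{-122 + 2 \left(-14\right) \left(-20\right)} = \sqrt{-122 + 560} = \sqrt{438} \approx 20.928$)
$-471 + \left(-169 - -127\right) M = -471 + \left(-169 - -127\right) \sqrt{438} = -471 + \left(-169 + 127\right) \sqrt{438} = -471 - 42 \sqrt{438}$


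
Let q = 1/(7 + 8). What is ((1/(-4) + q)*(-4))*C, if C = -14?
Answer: -154/15 ≈ -10.267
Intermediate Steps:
q = 1/15 ≈ 0.066667
((1/(-4) + q)*(-4))*C = ((1/(-4) + 1/15)*(-4))*(-14) = ((-1/4 + 1/15)*(-4))*(-14) = -11/60*(-4)*(-14) = (11/15)*(-14) = -154/15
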